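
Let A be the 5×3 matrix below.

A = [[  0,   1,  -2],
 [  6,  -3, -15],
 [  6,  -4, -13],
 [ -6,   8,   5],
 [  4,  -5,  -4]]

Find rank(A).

Row reduce to echelon form.
Swap R1 ↔ R2
R3 ← R3 − R1: [0, -1, 2]
R4 ← R4 + R1: [0, 5, -10]
R5 ← R5 − (2/3)·R1: [0, -3, 6]
R3 ← R3 + R2: [0, 0, 0]
R4 ← R4 − (5)·R2: [0, 0, 0]
R5 ← R5 + (3)·R2: [0, 0, 0]
Echelon form has 2 nonzero rows, so rank(A) = 2.

2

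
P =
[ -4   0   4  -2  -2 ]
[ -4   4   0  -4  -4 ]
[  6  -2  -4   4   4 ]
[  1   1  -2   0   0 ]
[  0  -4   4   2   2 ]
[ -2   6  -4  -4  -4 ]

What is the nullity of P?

Row reduce to echelon form.
R2 ← R2 − R1: [0, 4, -4, -2, -2]
R3 ← R3 + (3/2)·R1: [0, -2, 2, 1, 1]
R4 ← R4 + (1/4)·R1: [0, 1, -1, -1/2, -1/2]
R6 ← R6 − (1/2)·R1: [0, 6, -6, -3, -3]
R3 ← R3 + (1/2)·R2: [0, 0, 0, 0, 0]
R4 ← R4 − (1/4)·R2: [0, 0, 0, 0, 0]
R5 ← R5 + R2: [0, 0, 0, 0, 0]
R6 ← R6 − (3/2)·R2: [0, 0, 0, 0, 0]
2 nonzero rows, so rank(P) = 2.
P has 5 columns; by rank–nullity, nullity = 5 − 2 = 3.

3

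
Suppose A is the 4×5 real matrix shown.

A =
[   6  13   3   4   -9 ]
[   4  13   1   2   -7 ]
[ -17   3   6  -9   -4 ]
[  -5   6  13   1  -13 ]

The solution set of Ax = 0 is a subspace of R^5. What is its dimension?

Row reduce to echelon form.
R2 ← R2 − (2/3)·R1: [0, 13/3, -1, -2/3, -1]
R3 ← R3 + (17/6)·R1: [0, 239/6, 29/2, 7/3, -59/2]
R4 ← R4 + (5/6)·R1: [0, 101/6, 31/2, 13/3, -41/2]
R3 ← R3 − (239/26)·R2: [0, 0, 308/13, 110/13, -264/13]
R4 ← R4 − (101/26)·R2: [0, 0, 252/13, 90/13, -216/13]
R4 ← R4 − (9/11)·R3: [0, 0, 0, 0, 0]
3 nonzero rows, so rank(A) = 3.
A has 5 columns; by rank–nullity, nullity = 5 − 3 = 2.

2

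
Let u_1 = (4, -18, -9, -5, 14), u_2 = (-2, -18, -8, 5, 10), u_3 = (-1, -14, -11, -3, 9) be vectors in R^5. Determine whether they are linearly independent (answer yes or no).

yes

Form the matrix with these vectors as rows and row reduce.
R2 ← R2 + (1/2)·R1: [0, -27, -25/2, 5/2, 17]
R3 ← R3 + (1/4)·R1: [0, -37/2, -53/4, -17/4, 25/2]
R3 ← R3 − (37/54)·R2: [0, 0, -253/54, -161/27, 23/27]
3 nonzero rows, so the 3 vectors span a space of dimension 3.
Since 3 = 3, the vectors are linearly independent.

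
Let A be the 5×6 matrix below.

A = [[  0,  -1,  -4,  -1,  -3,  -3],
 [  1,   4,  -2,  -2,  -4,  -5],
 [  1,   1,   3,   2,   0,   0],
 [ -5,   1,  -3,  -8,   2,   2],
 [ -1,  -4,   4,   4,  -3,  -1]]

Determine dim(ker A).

2

Row reduce to echelon form.
Swap R1 ↔ R2
R3 ← R3 − R1: [0, -3, 5, 4, 4, 5]
R4 ← R4 + (5)·R1: [0, 21, -13, -18, -18, -23]
R5 ← R5 + R1: [0, 0, 2, 2, -7, -6]
R3 ← R3 − (3)·R2: [0, 0, 17, 7, 13, 14]
R4 ← R4 + (21)·R2: [0, 0, -97, -39, -81, -86]
R4 ← R4 + (97/17)·R3: [0, 0, 0, 16/17, -116/17, -104/17]
R5 ← R5 − (2/17)·R3: [0, 0, 0, 20/17, -145/17, -130/17]
R5 ← R5 − (5/4)·R4: [0, 0, 0, 0, 0, 0]
4 nonzero rows, so rank(A) = 4.
A has 6 columns; by rank–nullity, nullity = 6 − 4 = 2.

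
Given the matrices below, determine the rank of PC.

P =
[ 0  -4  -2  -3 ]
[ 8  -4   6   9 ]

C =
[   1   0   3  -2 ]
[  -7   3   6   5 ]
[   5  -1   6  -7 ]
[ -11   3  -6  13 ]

First compute PC:
[[ 51, -19, -18, -45],
 [-33,   9, -18,  39]]
Now row reduce the product.
R2 ← R2 + (11/17)·R1: [0, -56/17, -504/17, 168/17]
2 nonzero rows, so rank(PC) = 2.

2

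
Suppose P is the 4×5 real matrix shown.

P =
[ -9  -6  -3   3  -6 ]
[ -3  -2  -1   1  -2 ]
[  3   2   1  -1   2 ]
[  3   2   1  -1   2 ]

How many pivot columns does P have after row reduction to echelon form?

Row reduce to echelon form.
R2 ← R2 − (1/3)·R1: [0, 0, 0, 0, 0]
R3 ← R3 + (1/3)·R1: [0, 0, 0, 0, 0]
R4 ← R4 + (1/3)·R1: [0, 0, 0, 0, 0]
Echelon form has 1 nonzero row, so rank(P) = 1.
Each nonzero row contributes one pivot column: 1 pivot columns.

1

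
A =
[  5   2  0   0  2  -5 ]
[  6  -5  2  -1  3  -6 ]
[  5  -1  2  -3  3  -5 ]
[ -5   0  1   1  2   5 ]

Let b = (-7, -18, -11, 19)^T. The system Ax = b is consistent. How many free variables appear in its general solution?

Row reduce the augmented matrix [A | b].
R2 ← R2 − (6/5)·R1: [0, -37/5, 2, -1, 3/5, 0, -48/5]
R3 ← R3 − R1: [0, -3, 2, -3, 1, 0, -4]
R4 ← R4 + R1: [0, 2, 1, 1, 4, 0, 12]
R3 ← R3 − (15/37)·R2: [0, 0, 44/37, -96/37, 28/37, 0, -4/37]
R4 ← R4 + (10/37)·R2: [0, 0, 57/37, 27/37, 154/37, 0, 348/37]
R4 ← R4 − (57/44)·R3: [0, 0, 0, 45/11, 35/11, 0, 105/11]
The echelon form has 4 nonzero rows, and every pivot lies in the first 6 columns, so rank(A) = rank([A|b]) = 4.
The system is consistent.
Free variables = (unknowns) − (rank) = 6 − 4 = 2.

2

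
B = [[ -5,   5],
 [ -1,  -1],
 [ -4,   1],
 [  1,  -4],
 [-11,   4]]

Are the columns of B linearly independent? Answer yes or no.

Row reduce B to echelon form.
R2 ← R2 − (1/5)·R1: [0, -2]
R3 ← R3 − (4/5)·R1: [0, -3]
R4 ← R4 + (1/5)·R1: [0, -3]
R5 ← R5 − (11/5)·R1: [0, -7]
R3 ← R3 − (3/2)·R2: [0, 0]
R4 ← R4 − (3/2)·R2: [0, 0]
R5 ← R5 − (7/2)·R2: [0, 0]
2 pivots among 2 columns.
Every column is a pivot column, so the columns are linearly independent.

yes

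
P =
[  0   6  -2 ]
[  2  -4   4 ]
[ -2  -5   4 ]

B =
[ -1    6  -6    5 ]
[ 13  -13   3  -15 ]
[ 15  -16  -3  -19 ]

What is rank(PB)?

First compute PB:
[[ 48, -46,  24, -52],
 [  6,   0, -36,  -6],
 [ -3, -11, -15, -11]]
Now row reduce the product.
R2 ← R2 − (1/8)·R1: [0, 23/4, -39, 1/2]
R3 ← R3 + (1/16)·R1: [0, -111/8, -27/2, -57/4]
R3 ← R3 + (111/46)·R2: [0, 0, -2475/23, -300/23]
3 nonzero rows, so rank(PB) = 3.

3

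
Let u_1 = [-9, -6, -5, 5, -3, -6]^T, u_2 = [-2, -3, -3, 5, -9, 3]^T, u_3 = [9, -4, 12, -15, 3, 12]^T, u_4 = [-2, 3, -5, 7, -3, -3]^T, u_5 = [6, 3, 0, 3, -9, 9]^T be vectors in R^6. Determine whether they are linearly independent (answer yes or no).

Form the matrix with these vectors as rows and row reduce.
R2 ← R2 − (2/9)·R1: [0, -5/3, -17/9, 35/9, -25/3, 13/3]
R3 ← R3 + R1: [0, -10, 7, -10, 0, 6]
R4 ← R4 − (2/9)·R1: [0, 13/3, -35/9, 53/9, -7/3, -5/3]
R5 ← R5 + (2/3)·R1: [0, -1, -10/3, 19/3, -11, 5]
R3 ← R3 − (6)·R2: [0, 0, 55/3, -100/3, 50, -20]
R4 ← R4 + (13/5)·R2: [0, 0, -44/5, 16, -24, 48/5]
R5 ← R5 − (3/5)·R2: [0, 0, -11/5, 4, -6, 12/5]
R4 ← R4 + (12/25)·R3: [0, 0, 0, 0, 0, 0]
R5 ← R5 + (3/25)·R3: [0, 0, 0, 0, 0, 0]
3 nonzero rows, so the 5 vectors span a space of dimension 3.
Since 3 < 5, the vectors are linearly dependent.

no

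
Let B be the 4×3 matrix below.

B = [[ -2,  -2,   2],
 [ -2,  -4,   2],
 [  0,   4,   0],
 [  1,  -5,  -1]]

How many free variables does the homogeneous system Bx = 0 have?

1

Row reduce to echelon form.
R2 ← R2 − R1: [0, -2, 0]
R4 ← R4 + (1/2)·R1: [0, -6, 0]
R3 ← R3 + (2)·R2: [0, 0, 0]
R4 ← R4 − (3)·R2: [0, 0, 0]
2 nonzero rows, so rank(B) = 2.
B has 3 columns; by rank–nullity, nullity = 3 − 2 = 1.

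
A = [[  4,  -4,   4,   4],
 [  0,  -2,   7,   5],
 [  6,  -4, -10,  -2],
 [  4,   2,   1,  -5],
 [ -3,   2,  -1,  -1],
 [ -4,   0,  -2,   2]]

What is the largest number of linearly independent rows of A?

3

Row reduce to echelon form.
R3 ← R3 − (3/2)·R1: [0, 2, -16, -8]
R4 ← R4 − R1: [0, 6, -3, -9]
R5 ← R5 + (3/4)·R1: [0, -1, 2, 2]
R6 ← R6 + R1: [0, -4, 2, 6]
R3 ← R3 + R2: [0, 0, -9, -3]
R4 ← R4 + (3)·R2: [0, 0, 18, 6]
R5 ← R5 − (1/2)·R2: [0, 0, -3/2, -1/2]
R6 ← R6 − (2)·R2: [0, 0, -12, -4]
R4 ← R4 + (2)·R3: [0, 0, 0, 0]
R5 ← R5 − (1/6)·R3: [0, 0, 0, 0]
R6 ← R6 − (4/3)·R3: [0, 0, 0, 0]
Echelon form has 3 nonzero rows, so rank(A) = 3.
The rank gives the maximum number of linearly independent rows: 3.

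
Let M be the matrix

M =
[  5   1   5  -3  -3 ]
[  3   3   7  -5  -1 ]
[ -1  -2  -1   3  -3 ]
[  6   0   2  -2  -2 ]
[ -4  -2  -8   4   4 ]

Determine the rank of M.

Row reduce to echelon form.
R2 ← R2 − (3/5)·R1: [0, 12/5, 4, -16/5, 4/5]
R3 ← R3 + (1/5)·R1: [0, -9/5, 0, 12/5, -18/5]
R4 ← R4 − (6/5)·R1: [0, -6/5, -4, 8/5, 8/5]
R5 ← R5 + (4/5)·R1: [0, -6/5, -4, 8/5, 8/5]
R3 ← R3 + (3/4)·R2: [0, 0, 3, 0, -3]
R4 ← R4 + (1/2)·R2: [0, 0, -2, 0, 2]
R5 ← R5 + (1/2)·R2: [0, 0, -2, 0, 2]
R4 ← R4 + (2/3)·R3: [0, 0, 0, 0, 0]
R5 ← R5 + (2/3)·R3: [0, 0, 0, 0, 0]
Echelon form has 3 nonzero rows, so rank(M) = 3.

3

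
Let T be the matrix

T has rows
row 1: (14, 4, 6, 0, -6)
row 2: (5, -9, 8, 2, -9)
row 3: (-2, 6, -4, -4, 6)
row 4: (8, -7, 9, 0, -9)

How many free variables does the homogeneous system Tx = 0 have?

Row reduce to echelon form.
R2 ← R2 − (5/14)·R1: [0, -73/7, 41/7, 2, -48/7]
R3 ← R3 + (1/7)·R1: [0, 46/7, -22/7, -4, 36/7]
R4 ← R4 − (4/7)·R1: [0, -65/7, 39/7, 0, -39/7]
R3 ← R3 + (46/73)·R2: [0, 0, 40/73, -200/73, 60/73]
R4 ← R4 − (65/73)·R2: [0, 0, 26/73, -130/73, 39/73]
R4 ← R4 − (13/20)·R3: [0, 0, 0, 0, 0]
3 nonzero rows, so rank(T) = 3.
T has 5 columns; by rank–nullity, nullity = 5 − 3 = 2.

2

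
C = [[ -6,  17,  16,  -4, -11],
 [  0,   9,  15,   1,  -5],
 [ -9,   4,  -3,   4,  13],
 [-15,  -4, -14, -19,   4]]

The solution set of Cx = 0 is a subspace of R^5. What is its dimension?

Row reduce to echelon form.
R3 ← R3 − (3/2)·R1: [0, -43/2, -27, 10, 59/2]
R4 ← R4 − (5/2)·R1: [0, -93/2, -54, -9, 63/2]
R3 ← R3 + (43/18)·R2: [0, 0, 53/6, 223/18, 158/9]
R4 ← R4 + (31/6)·R2: [0, 0, 47/2, -23/6, 17/3]
R4 ← R4 − (141/53)·R3: [0, 0, 0, -1950/53, -2175/53]
4 nonzero rows, so rank(C) = 4.
C has 5 columns; by rank–nullity, nullity = 5 − 4 = 1.

1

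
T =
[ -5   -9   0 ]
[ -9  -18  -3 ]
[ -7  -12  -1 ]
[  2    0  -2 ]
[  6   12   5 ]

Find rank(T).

3

Row reduce to echelon form.
R2 ← R2 − (9/5)·R1: [0, -9/5, -3]
R3 ← R3 − (7/5)·R1: [0, 3/5, -1]
R4 ← R4 + (2/5)·R1: [0, -18/5, -2]
R5 ← R5 + (6/5)·R1: [0, 6/5, 5]
R3 ← R3 + (1/3)·R2: [0, 0, -2]
R4 ← R4 − (2)·R2: [0, 0, 4]
R5 ← R5 + (2/3)·R2: [0, 0, 3]
R4 ← R4 + (2)·R3: [0, 0, 0]
R5 ← R5 + (3/2)·R3: [0, 0, 0]
Echelon form has 3 nonzero rows, so rank(T) = 3.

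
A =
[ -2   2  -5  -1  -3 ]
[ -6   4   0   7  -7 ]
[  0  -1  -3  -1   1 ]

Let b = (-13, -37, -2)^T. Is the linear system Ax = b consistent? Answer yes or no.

yes

Row reduce the augmented matrix [A | b].
R2 ← R2 − (3)·R1: [0, -2, 15, 10, 2, 2]
R3 ← R3 − (1/2)·R2: [0, 0, -21/2, -6, 0, -3]
The echelon form has 3 nonzero rows, and every pivot lies in the first 5 columns, so rank(A) = rank([A|b]) = 3.
The system is consistent.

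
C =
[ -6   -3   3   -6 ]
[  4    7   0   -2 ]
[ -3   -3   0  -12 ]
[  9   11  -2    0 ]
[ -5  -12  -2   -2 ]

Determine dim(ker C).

Row reduce to echelon form.
R2 ← R2 + (2/3)·R1: [0, 5, 2, -6]
R3 ← R3 − (1/2)·R1: [0, -3/2, -3/2, -9]
R4 ← R4 + (3/2)·R1: [0, 13/2, 5/2, -9]
R5 ← R5 − (5/6)·R1: [0, -19/2, -9/2, 3]
R3 ← R3 + (3/10)·R2: [0, 0, -9/10, -54/5]
R4 ← R4 − (13/10)·R2: [0, 0, -1/10, -6/5]
R5 ← R5 + (19/10)·R2: [0, 0, -7/10, -42/5]
R4 ← R4 − (1/9)·R3: [0, 0, 0, 0]
R5 ← R5 − (7/9)·R3: [0, 0, 0, 0]
3 nonzero rows, so rank(C) = 3.
C has 4 columns; by rank–nullity, nullity = 4 − 3 = 1.

1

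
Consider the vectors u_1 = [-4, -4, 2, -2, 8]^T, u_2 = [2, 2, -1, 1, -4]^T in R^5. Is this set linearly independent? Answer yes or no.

Form the matrix with these vectors as rows and row reduce.
R2 ← R2 + (1/2)·R1: [0, 0, 0, 0, 0]
1 nonzero row, so the 2 vectors span a space of dimension 1.
Since 1 < 2, the vectors are linearly dependent.

no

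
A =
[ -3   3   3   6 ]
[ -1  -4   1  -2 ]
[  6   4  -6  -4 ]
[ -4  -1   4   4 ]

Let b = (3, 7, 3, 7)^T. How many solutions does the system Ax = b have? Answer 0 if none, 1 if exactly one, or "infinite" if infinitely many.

0

Row reduce the augmented matrix [A | b].
R2 ← R2 − (1/3)·R1: [0, -5, 0, -4, 6]
R3 ← R3 + (2)·R1: [0, 10, 0, 8, 9]
R4 ← R4 − (4/3)·R1: [0, -5, 0, -4, 3]
R3 ← R3 + (2)·R2: [0, 0, 0, 0, 21]
R4 ← R4 − R2: [0, 0, 0, 0, -3]
R4 ← R4 + (1/7)·R3: [0, 0, 0, 0, 0]
The echelon form has 3 nonzero rows; the last pivot sits in the augmented column, so rank(A) = 2 but rank([A|b]) = 3.
Since the ranks differ, the system is inconsistent.
It has no solutions.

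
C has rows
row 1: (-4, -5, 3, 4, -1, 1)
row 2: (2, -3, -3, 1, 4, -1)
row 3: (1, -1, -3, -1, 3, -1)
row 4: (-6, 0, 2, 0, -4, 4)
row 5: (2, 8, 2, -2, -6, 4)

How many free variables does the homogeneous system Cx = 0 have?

2

Row reduce to echelon form.
R2 ← R2 + (1/2)·R1: [0, -11/2, -3/2, 3, 7/2, -1/2]
R3 ← R3 + (1/4)·R1: [0, -9/4, -9/4, 0, 11/4, -3/4]
R4 ← R4 − (3/2)·R1: [0, 15/2, -5/2, -6, -5/2, 5/2]
R5 ← R5 + (1/2)·R1: [0, 11/2, 7/2, 0, -13/2, 9/2]
R3 ← R3 − (9/22)·R2: [0, 0, -18/11, -27/22, 29/22, -6/11]
R4 ← R4 + (15/11)·R2: [0, 0, -50/11, -21/11, 25/11, 20/11]
R5 ← R5 + R2: [0, 0, 2, 3, -3, 4]
R4 ← R4 − (25/9)·R3: [0, 0, 0, 3/2, -25/18, 10/3]
R5 ← R5 + (11/9)·R3: [0, 0, 0, 3/2, -25/18, 10/3]
R5 ← R5 − R4: [0, 0, 0, 0, 0, 0]
4 nonzero rows, so rank(C) = 4.
C has 6 columns; by rank–nullity, nullity = 6 − 4 = 2.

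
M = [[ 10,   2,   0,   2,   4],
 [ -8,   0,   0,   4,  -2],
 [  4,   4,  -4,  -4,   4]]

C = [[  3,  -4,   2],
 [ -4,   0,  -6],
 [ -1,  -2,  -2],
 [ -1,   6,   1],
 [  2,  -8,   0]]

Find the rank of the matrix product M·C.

3

First compute MC:
[[ 28, -60,  10],
 [-32,  72, -12],
 [ 12, -64, -12]]
Now row reduce the product.
R2 ← R2 + (8/7)·R1: [0, 24/7, -4/7]
R3 ← R3 − (3/7)·R1: [0, -268/7, -114/7]
R3 ← R3 + (67/6)·R2: [0, 0, -68/3]
3 nonzero rows, so rank(MC) = 3.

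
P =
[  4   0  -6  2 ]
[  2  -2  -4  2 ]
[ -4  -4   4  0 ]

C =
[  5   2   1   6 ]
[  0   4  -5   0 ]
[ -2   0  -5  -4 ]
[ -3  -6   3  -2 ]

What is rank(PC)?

2

First compute PC:
[[ 26,  -4,  40,  44],
 [ 12, -16,  38,  24],
 [-28, -24,  -4, -40]]
Now row reduce the product.
R2 ← R2 − (6/13)·R1: [0, -184/13, 254/13, 48/13]
R3 ← R3 + (14/13)·R1: [0, -368/13, 508/13, 96/13]
R3 ← R3 − (2)·R2: [0, 0, 0, 0]
2 nonzero rows, so rank(PC) = 2.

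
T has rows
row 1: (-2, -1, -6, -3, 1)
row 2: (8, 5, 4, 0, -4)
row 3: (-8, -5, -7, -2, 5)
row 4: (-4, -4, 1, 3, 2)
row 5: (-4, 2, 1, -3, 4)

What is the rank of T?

Row reduce to echelon form.
R2 ← R2 + (4)·R1: [0, 1, -20, -12, 0]
R3 ← R3 − (4)·R1: [0, -1, 17, 10, 1]
R4 ← R4 − (2)·R1: [0, -2, 13, 9, 0]
R5 ← R5 − (2)·R1: [0, 4, 13, 3, 2]
R3 ← R3 + R2: [0, 0, -3, -2, 1]
R4 ← R4 + (2)·R2: [0, 0, -27, -15, 0]
R5 ← R5 − (4)·R2: [0, 0, 93, 51, 2]
R4 ← R4 − (9)·R3: [0, 0, 0, 3, -9]
R5 ← R5 + (31)·R3: [0, 0, 0, -11, 33]
R5 ← R5 + (11/3)·R4: [0, 0, 0, 0, 0]
Echelon form has 4 nonzero rows, so rank(T) = 4.

4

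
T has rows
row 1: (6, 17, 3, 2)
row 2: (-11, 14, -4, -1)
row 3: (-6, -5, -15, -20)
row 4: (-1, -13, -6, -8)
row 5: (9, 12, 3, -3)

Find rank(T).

Row reduce to echelon form.
R2 ← R2 + (11/6)·R1: [0, 271/6, 3/2, 8/3]
R3 ← R3 + R1: [0, 12, -12, -18]
R4 ← R4 + (1/6)·R1: [0, -61/6, -11/2, -23/3]
R5 ← R5 − (3/2)·R1: [0, -27/2, -3/2, -6]
R3 ← R3 − (72/271)·R2: [0, 0, -3360/271, -5070/271]
R4 ← R4 + (61/271)·R2: [0, 0, -1399/271, -1915/271]
R5 ← R5 + (81/271)·R2: [0, 0, -285/271, -1410/271]
R4 ← R4 − (1399/3360)·R3: [0, 0, 0, 81/112]
R5 ← R5 − (19/224)·R3: [0, 0, 0, -405/112]
R5 ← R5 + (5)·R4: [0, 0, 0, 0]
Echelon form has 4 nonzero rows, so rank(T) = 4.

4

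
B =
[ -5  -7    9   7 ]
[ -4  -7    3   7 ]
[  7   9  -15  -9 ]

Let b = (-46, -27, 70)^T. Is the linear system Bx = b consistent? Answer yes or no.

yes

Row reduce the augmented matrix [B | b].
R2 ← R2 − (4/5)·R1: [0, -7/5, -21/5, 7/5, 49/5]
R3 ← R3 + (7/5)·R1: [0, -4/5, -12/5, 4/5, 28/5]
R3 ← R3 − (4/7)·R2: [0, 0, 0, 0, 0]
The echelon form has 2 nonzero rows, and every pivot lies in the first 4 columns, so rank(B) = rank([B|b]) = 2.
The system is consistent.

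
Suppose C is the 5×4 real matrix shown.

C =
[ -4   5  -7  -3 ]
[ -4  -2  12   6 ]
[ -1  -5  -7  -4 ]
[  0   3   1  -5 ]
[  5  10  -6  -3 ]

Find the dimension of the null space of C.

Row reduce to echelon form.
R2 ← R2 − R1: [0, -7, 19, 9]
R3 ← R3 − (1/4)·R1: [0, -25/4, -21/4, -13/4]
R5 ← R5 + (5/4)·R1: [0, 65/4, -59/4, -27/4]
R3 ← R3 − (25/28)·R2: [0, 0, -311/14, -79/7]
R4 ← R4 + (3/7)·R2: [0, 0, 64/7, -8/7]
R5 ← R5 + (65/28)·R2: [0, 0, 411/14, 99/7]
R4 ← R4 + (128/311)·R3: [0, 0, 0, -1800/311]
R5 ← R5 + (411/311)·R3: [0, 0, 0, -240/311]
R5 ← R5 − (2/15)·R4: [0, 0, 0, 0]
4 nonzero rows, so rank(C) = 4.
C has 4 columns; by rank–nullity, nullity = 4 − 4 = 0.

0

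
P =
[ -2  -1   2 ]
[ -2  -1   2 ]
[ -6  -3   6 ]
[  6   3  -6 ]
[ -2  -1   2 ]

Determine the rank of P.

Row reduce to echelon form.
R2 ← R2 − R1: [0, 0, 0]
R3 ← R3 − (3)·R1: [0, 0, 0]
R4 ← R4 + (3)·R1: [0, 0, 0]
R5 ← R5 − R1: [0, 0, 0]
Echelon form has 1 nonzero row, so rank(P) = 1.

1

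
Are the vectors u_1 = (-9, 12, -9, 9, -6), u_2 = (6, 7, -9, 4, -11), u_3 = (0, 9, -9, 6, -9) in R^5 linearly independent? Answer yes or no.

no

Form the matrix with these vectors as rows and row reduce.
R2 ← R2 + (2/3)·R1: [0, 15, -15, 10, -15]
R3 ← R3 − (3/5)·R2: [0, 0, 0, 0, 0]
2 nonzero rows, so the 3 vectors span a space of dimension 2.
Since 2 < 3, the vectors are linearly dependent.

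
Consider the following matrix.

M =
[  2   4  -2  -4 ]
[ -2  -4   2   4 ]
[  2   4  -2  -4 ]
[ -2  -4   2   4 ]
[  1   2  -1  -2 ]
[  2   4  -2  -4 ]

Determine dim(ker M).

Row reduce to echelon form.
R2 ← R2 + R1: [0, 0, 0, 0]
R3 ← R3 − R1: [0, 0, 0, 0]
R4 ← R4 + R1: [0, 0, 0, 0]
R5 ← R5 − (1/2)·R1: [0, 0, 0, 0]
R6 ← R6 − R1: [0, 0, 0, 0]
1 nonzero row, so rank(M) = 1.
M has 4 columns; by rank–nullity, nullity = 4 − 1 = 3.

3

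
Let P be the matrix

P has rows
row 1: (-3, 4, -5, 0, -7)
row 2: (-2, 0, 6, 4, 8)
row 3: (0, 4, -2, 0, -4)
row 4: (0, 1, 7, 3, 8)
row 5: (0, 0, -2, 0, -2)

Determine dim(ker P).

Row reduce to echelon form.
R2 ← R2 − (2/3)·R1: [0, -8/3, 28/3, 4, 38/3]
R3 ← R3 + (3/2)·R2: [0, 0, 12, 6, 15]
R4 ← R4 + (3/8)·R2: [0, 0, 21/2, 9/2, 51/4]
R4 ← R4 − (7/8)·R3: [0, 0, 0, -3/4, -3/8]
R5 ← R5 + (1/6)·R3: [0, 0, 0, 1, 1/2]
R5 ← R5 + (4/3)·R4: [0, 0, 0, 0, 0]
4 nonzero rows, so rank(P) = 4.
P has 5 columns; by rank–nullity, nullity = 5 − 4 = 1.

1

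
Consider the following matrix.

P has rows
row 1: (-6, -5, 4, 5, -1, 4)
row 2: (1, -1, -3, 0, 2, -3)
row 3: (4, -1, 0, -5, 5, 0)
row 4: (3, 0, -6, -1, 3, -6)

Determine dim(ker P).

3

Row reduce to echelon form.
R2 ← R2 + (1/6)·R1: [0, -11/6, -7/3, 5/6, 11/6, -7/3]
R3 ← R3 + (2/3)·R1: [0, -13/3, 8/3, -5/3, 13/3, 8/3]
R4 ← R4 + (1/2)·R1: [0, -5/2, -4, 3/2, 5/2, -4]
R3 ← R3 − (26/11)·R2: [0, 0, 90/11, -40/11, 0, 90/11]
R4 ← R4 − (15/11)·R2: [0, 0, -9/11, 4/11, 0, -9/11]
R4 ← R4 + (1/10)·R3: [0, 0, 0, 0, 0, 0]
3 nonzero rows, so rank(P) = 3.
P has 6 columns; by rank–nullity, nullity = 6 − 3 = 3.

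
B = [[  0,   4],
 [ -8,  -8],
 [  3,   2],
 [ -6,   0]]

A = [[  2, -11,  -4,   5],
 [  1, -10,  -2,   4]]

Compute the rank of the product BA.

First compute BA:
[[  4, -40,  -8,  16],
 [-24, 168,  48, -72],
 [  8, -53, -16,  23],
 [-12,  66,  24, -30]]
Now row reduce the product.
R2 ← R2 + (6)·R1: [0, -72, 0, 24]
R3 ← R3 − (2)·R1: [0, 27, 0, -9]
R4 ← R4 + (3)·R1: [0, -54, 0, 18]
R3 ← R3 + (3/8)·R2: [0, 0, 0, 0]
R4 ← R4 − (3/4)·R2: [0, 0, 0, 0]
2 nonzero rows, so rank(BA) = 2.

2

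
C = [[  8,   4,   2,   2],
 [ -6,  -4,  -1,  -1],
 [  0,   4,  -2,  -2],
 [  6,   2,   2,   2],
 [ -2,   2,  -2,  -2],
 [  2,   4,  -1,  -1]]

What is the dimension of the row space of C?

2

Row reduce to echelon form.
R2 ← R2 + (3/4)·R1: [0, -1, 1/2, 1/2]
R4 ← R4 − (3/4)·R1: [0, -1, 1/2, 1/2]
R5 ← R5 + (1/4)·R1: [0, 3, -3/2, -3/2]
R6 ← R6 − (1/4)·R1: [0, 3, -3/2, -3/2]
R3 ← R3 + (4)·R2: [0, 0, 0, 0]
R4 ← R4 − R2: [0, 0, 0, 0]
R5 ← R5 + (3)·R2: [0, 0, 0, 0]
R6 ← R6 + (3)·R2: [0, 0, 0, 0]
Echelon form has 2 nonzero rows, so rank(C) = 2.
The row space has dimension equal to the rank: 2.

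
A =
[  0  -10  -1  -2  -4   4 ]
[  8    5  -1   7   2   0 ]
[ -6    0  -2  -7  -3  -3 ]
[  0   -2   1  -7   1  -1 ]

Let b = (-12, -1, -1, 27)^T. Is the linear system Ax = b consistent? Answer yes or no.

yes

Row reduce the augmented matrix [A | b].
Swap R1 ↔ R2
R3 ← R3 + (3/4)·R1: [0, 15/4, -11/4, -7/4, -3/2, -3, -7/4]
R3 ← R3 + (3/8)·R2: [0, 0, -25/8, -5/2, -3, -3/2, -25/4]
R4 ← R4 − (1/5)·R2: [0, 0, 6/5, -33/5, 9/5, -9/5, 147/5]
R4 ← R4 + (48/125)·R3: [0, 0, 0, -189/25, 81/125, -297/125, 27]
The echelon form has 4 nonzero rows, and every pivot lies in the first 6 columns, so rank(A) = rank([A|b]) = 4.
The system is consistent.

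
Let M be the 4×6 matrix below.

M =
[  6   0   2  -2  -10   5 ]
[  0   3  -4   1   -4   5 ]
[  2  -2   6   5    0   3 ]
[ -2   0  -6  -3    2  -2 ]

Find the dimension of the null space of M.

Row reduce to echelon form.
R3 ← R3 − (1/3)·R1: [0, -2, 16/3, 17/3, 10/3, 4/3]
R4 ← R4 + (1/3)·R1: [0, 0, -16/3, -11/3, -4/3, -1/3]
R3 ← R3 + (2/3)·R2: [0, 0, 8/3, 19/3, 2/3, 14/3]
R4 ← R4 + (2)·R3: [0, 0, 0, 9, 0, 9]
4 nonzero rows, so rank(M) = 4.
M has 6 columns; by rank–nullity, nullity = 6 − 4 = 2.

2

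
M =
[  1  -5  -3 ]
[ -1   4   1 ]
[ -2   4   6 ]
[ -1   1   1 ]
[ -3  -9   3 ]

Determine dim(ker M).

0

Row reduce to echelon form.
R2 ← R2 + R1: [0, -1, -2]
R3 ← R3 + (2)·R1: [0, -6, 0]
R4 ← R4 + R1: [0, -4, -2]
R5 ← R5 + (3)·R1: [0, -24, -6]
R3 ← R3 − (6)·R2: [0, 0, 12]
R4 ← R4 − (4)·R2: [0, 0, 6]
R5 ← R5 − (24)·R2: [0, 0, 42]
R4 ← R4 − (1/2)·R3: [0, 0, 0]
R5 ← R5 − (7/2)·R3: [0, 0, 0]
3 nonzero rows, so rank(M) = 3.
M has 3 columns; by rank–nullity, nullity = 3 − 3 = 0.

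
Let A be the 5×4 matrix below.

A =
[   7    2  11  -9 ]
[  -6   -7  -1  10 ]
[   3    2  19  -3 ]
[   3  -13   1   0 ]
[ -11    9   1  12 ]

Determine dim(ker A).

Row reduce to echelon form.
R2 ← R2 + (6/7)·R1: [0, -37/7, 59/7, 16/7]
R3 ← R3 − (3/7)·R1: [0, 8/7, 100/7, 6/7]
R4 ← R4 − (3/7)·R1: [0, -97/7, -26/7, 27/7]
R5 ← R5 + (11/7)·R1: [0, 85/7, 128/7, -15/7]
R3 ← R3 + (8/37)·R2: [0, 0, 596/37, 50/37]
R4 ← R4 − (97/37)·R2: [0, 0, -955/37, -79/37]
R5 ← R5 + (85/37)·R2: [0, 0, 1393/37, 115/37]
R4 ← R4 + (955/596)·R3: [0, 0, 0, 9/298]
R5 ← R5 − (1393/596)·R3: [0, 0, 0, -15/298]
R5 ← R5 + (5/3)·R4: [0, 0, 0, 0]
4 nonzero rows, so rank(A) = 4.
A has 4 columns; by rank–nullity, nullity = 4 − 4 = 0.

0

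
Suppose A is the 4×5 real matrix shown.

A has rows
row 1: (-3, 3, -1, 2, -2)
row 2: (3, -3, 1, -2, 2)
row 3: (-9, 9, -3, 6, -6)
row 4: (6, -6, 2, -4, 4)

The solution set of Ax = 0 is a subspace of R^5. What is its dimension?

Row reduce to echelon form.
R2 ← R2 + R1: [0, 0, 0, 0, 0]
R3 ← R3 − (3)·R1: [0, 0, 0, 0, 0]
R4 ← R4 + (2)·R1: [0, 0, 0, 0, 0]
1 nonzero row, so rank(A) = 1.
A has 5 columns; by rank–nullity, nullity = 5 − 1 = 4.

4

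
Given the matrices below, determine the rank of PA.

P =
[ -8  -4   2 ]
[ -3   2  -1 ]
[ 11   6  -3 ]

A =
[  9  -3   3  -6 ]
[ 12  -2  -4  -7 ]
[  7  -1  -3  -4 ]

2

First compute PA:
[[-106,  30, -14,  68],
 [-10,   6, -14,   8],
 [150, -42,  18, -96]]
Now row reduce the product.
R2 ← R2 − (5/53)·R1: [0, 168/53, -672/53, 84/53]
R3 ← R3 + (75/53)·R1: [0, 24/53, -96/53, 12/53]
R3 ← R3 − (1/7)·R2: [0, 0, 0, 0]
2 nonzero rows, so rank(PA) = 2.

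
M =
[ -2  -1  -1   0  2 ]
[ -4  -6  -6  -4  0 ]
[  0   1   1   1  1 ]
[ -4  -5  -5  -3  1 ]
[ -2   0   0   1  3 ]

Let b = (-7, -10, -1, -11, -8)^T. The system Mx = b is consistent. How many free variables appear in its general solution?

Row reduce the augmented matrix [M | b].
R2 ← R2 − (2)·R1: [0, -4, -4, -4, -4, 4]
R4 ← R4 − (2)·R1: [0, -3, -3, -3, -3, 3]
R5 ← R5 − R1: [0, 1, 1, 1, 1, -1]
R3 ← R3 + (1/4)·R2: [0, 0, 0, 0, 0, 0]
R4 ← R4 − (3/4)·R2: [0, 0, 0, 0, 0, 0]
R5 ← R5 + (1/4)·R2: [0, 0, 0, 0, 0, 0]
The echelon form has 2 nonzero rows, and every pivot lies in the first 5 columns, so rank(M) = rank([M|b]) = 2.
The system is consistent.
Free variables = (unknowns) − (rank) = 5 − 2 = 3.

3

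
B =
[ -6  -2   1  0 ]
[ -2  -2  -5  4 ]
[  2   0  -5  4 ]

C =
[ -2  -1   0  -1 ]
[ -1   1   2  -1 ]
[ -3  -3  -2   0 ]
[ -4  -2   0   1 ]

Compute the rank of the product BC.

First compute BC:
[[ 11,   1,  -6,   8],
 [  5,   7,   6,   8],
 [ -5,   5,  10,   2]]
Now row reduce the product.
R2 ← R2 − (5/11)·R1: [0, 72/11, 96/11, 48/11]
R3 ← R3 + (5/11)·R1: [0, 60/11, 80/11, 62/11]
R3 ← R3 − (5/6)·R2: [0, 0, 0, 2]
3 nonzero rows, so rank(BC) = 3.

3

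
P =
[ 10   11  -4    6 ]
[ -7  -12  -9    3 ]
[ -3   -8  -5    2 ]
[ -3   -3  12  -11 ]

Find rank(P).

4

Row reduce to echelon form.
R2 ← R2 + (7/10)·R1: [0, -43/10, -59/5, 36/5]
R3 ← R3 + (3/10)·R1: [0, -47/10, -31/5, 19/5]
R4 ← R4 + (3/10)·R1: [0, 3/10, 54/5, -46/5]
R3 ← R3 − (47/43)·R2: [0, 0, 288/43, -175/43]
R4 ← R4 + (3/43)·R2: [0, 0, 429/43, -374/43]
R4 ← R4 − (143/96)·R3: [0, 0, 0, -253/96]
Echelon form has 4 nonzero rows, so rank(P) = 4.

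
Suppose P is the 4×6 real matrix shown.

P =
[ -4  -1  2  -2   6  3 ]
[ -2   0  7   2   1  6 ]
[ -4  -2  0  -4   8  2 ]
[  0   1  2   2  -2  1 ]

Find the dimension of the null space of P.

3

Row reduce to echelon form.
R2 ← R2 − (1/2)·R1: [0, 1/2, 6, 3, -2, 9/2]
R3 ← R3 − R1: [0, -1, -2, -2, 2, -1]
R3 ← R3 + (2)·R2: [0, 0, 10, 4, -2, 8]
R4 ← R4 − (2)·R2: [0, 0, -10, -4, 2, -8]
R4 ← R4 + R3: [0, 0, 0, 0, 0, 0]
3 nonzero rows, so rank(P) = 3.
P has 6 columns; by rank–nullity, nullity = 6 − 3 = 3.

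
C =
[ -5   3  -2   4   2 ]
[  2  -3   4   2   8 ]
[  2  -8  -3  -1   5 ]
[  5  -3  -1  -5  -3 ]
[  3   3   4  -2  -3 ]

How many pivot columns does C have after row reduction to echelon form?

Row reduce to echelon form.
R2 ← R2 + (2/5)·R1: [0, -9/5, 16/5, 18/5, 44/5]
R3 ← R3 + (2/5)·R1: [0, -34/5, -19/5, 3/5, 29/5]
R4 ← R4 + R1: [0, 0, -3, -1, -1]
R5 ← R5 + (3/5)·R1: [0, 24/5, 14/5, 2/5, -9/5]
R3 ← R3 − (34/9)·R2: [0, 0, -143/9, -13, -247/9]
R5 ← R5 + (8/3)·R2: [0, 0, 34/3, 10, 65/3]
R4 ← R4 − (27/143)·R3: [0, 0, 0, 16/11, 46/11]
R5 ← R5 + (102/143)·R3: [0, 0, 0, 8/11, 23/11]
R5 ← R5 − (1/2)·R4: [0, 0, 0, 0, 0]
Echelon form has 4 nonzero rows, so rank(C) = 4.
Each nonzero row contributes one pivot column: 4 pivot columns.

4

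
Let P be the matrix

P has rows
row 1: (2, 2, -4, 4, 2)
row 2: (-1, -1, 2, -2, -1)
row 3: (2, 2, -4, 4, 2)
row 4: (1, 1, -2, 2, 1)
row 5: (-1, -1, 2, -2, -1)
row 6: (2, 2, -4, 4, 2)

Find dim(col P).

1

Row reduce to echelon form.
R2 ← R2 + (1/2)·R1: [0, 0, 0, 0, 0]
R3 ← R3 − R1: [0, 0, 0, 0, 0]
R4 ← R4 − (1/2)·R1: [0, 0, 0, 0, 0]
R5 ← R5 + (1/2)·R1: [0, 0, 0, 0, 0]
R6 ← R6 − R1: [0, 0, 0, 0, 0]
Echelon form has 1 nonzero row, so rank(P) = 1.
The column space has dimension equal to the rank: 1.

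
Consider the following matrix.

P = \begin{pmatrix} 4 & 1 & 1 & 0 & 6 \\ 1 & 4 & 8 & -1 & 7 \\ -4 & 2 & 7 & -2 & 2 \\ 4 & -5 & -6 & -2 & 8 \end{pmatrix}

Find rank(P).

3

Row reduce to echelon form.
R2 ← R2 − (1/4)·R1: [0, 15/4, 31/4, -1, 11/2]
R3 ← R3 + R1: [0, 3, 8, -2, 8]
R4 ← R4 − R1: [0, -6, -7, -2, 2]
R3 ← R3 − (4/5)·R2: [0, 0, 9/5, -6/5, 18/5]
R4 ← R4 + (8/5)·R2: [0, 0, 27/5, -18/5, 54/5]
R4 ← R4 − (3)·R3: [0, 0, 0, 0, 0]
Echelon form has 3 nonzero rows, so rank(P) = 3.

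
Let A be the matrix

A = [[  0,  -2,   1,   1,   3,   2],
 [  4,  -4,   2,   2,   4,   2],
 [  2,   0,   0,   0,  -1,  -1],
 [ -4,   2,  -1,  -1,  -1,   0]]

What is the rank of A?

Row reduce to echelon form.
Swap R1 ↔ R2
R3 ← R3 − (1/2)·R1: [0, 2, -1, -1, -3, -2]
R4 ← R4 + R1: [0, -2, 1, 1, 3, 2]
R3 ← R3 + R2: [0, 0, 0, 0, 0, 0]
R4 ← R4 − R2: [0, 0, 0, 0, 0, 0]
Echelon form has 2 nonzero rows, so rank(A) = 2.

2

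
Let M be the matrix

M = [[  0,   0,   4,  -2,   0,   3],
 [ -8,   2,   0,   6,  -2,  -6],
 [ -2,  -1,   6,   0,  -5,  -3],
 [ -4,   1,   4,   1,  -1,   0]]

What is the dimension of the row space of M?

3

Row reduce to echelon form.
Swap R1 ↔ R2
R3 ← R3 − (1/4)·R1: [0, -3/2, 6, -3/2, -9/2, -3/2]
R4 ← R4 − (1/2)·R1: [0, 0, 4, -2, 0, 3]
Swap R2 ↔ R3
R4 ← R4 − R3: [0, 0, 0, 0, 0, 0]
Echelon form has 3 nonzero rows, so rank(M) = 3.
The row space has dimension equal to the rank: 3.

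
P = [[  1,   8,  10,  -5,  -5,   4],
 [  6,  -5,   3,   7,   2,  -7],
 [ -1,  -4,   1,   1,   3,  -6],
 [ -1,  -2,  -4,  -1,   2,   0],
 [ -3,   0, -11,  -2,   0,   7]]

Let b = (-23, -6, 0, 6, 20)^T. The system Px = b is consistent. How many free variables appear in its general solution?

1

Row reduce the augmented matrix [P | b].
R2 ← R2 − (6)·R1: [0, -53, -57, 37, 32, -31, 132]
R3 ← R3 + R1: [0, 4, 11, -4, -2, -2, -23]
R4 ← R4 + R1: [0, 6, 6, -6, -3, 4, -17]
R5 ← R5 + (3)·R1: [0, 24, 19, -17, -15, 19, -49]
R3 ← R3 + (4/53)·R2: [0, 0, 355/53, -64/53, 22/53, -230/53, -691/53]
R4 ← R4 + (6/53)·R2: [0, 0, -24/53, -96/53, 33/53, 26/53, -109/53]
R5 ← R5 + (24/53)·R2: [0, 0, -361/53, -13/53, -27/53, 263/53, 571/53]
R4 ← R4 + (24/355)·R3: [0, 0, 0, -672/355, 231/355, 14/71, -1043/355]
R5 ← R5 + (361/355)·R3: [0, 0, 0, -523/355, -31/355, 39/71, -882/355]
R5 ← R5 − (523/672)·R4: [0, 0, 0, 0, -19/32, 19/48, -19/96]
The echelon form has 5 nonzero rows, and every pivot lies in the first 6 columns, so rank(P) = rank([P|b]) = 5.
The system is consistent.
Free variables = (unknowns) − (rank) = 6 − 5 = 1.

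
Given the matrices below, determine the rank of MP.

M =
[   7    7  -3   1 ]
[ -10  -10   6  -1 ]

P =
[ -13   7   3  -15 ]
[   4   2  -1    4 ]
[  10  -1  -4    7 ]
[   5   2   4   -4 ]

2

First compute MP:
[[-88,  68,  30, -102],
 [145, -98, -48, 156]]
Now row reduce the product.
R2 ← R2 + (145/88)·R1: [0, 309/22, 63/44, -531/44]
2 nonzero rows, so rank(MP) = 2.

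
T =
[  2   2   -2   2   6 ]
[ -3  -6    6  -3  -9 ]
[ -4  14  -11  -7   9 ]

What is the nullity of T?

2

Row reduce to echelon form.
R2 ← R2 + (3/2)·R1: [0, -3, 3, 0, 0]
R3 ← R3 + (2)·R1: [0, 18, -15, -3, 21]
R3 ← R3 + (6)·R2: [0, 0, 3, -3, 21]
3 nonzero rows, so rank(T) = 3.
T has 5 columns; by rank–nullity, nullity = 5 − 3 = 2.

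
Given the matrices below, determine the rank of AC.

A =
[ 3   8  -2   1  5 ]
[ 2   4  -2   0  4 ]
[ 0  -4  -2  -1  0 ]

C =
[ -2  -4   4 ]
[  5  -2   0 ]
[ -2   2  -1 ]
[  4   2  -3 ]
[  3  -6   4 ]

2

First compute AC:
[[ 57, -60,  31],
 [ 32, -44,  26],
 [-20,   2,   5]]
Now row reduce the product.
R2 ← R2 − (32/57)·R1: [0, -196/19, 490/57]
R3 ← R3 + (20/57)·R1: [0, -362/19, 905/57]
R3 ← R3 − (181/98)·R2: [0, 0, 0]
2 nonzero rows, so rank(AC) = 2.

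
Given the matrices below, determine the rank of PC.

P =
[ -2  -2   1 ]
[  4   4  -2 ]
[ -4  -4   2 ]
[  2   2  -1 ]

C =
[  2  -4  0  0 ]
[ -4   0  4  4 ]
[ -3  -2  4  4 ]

First compute PC:
[[  1,   6,  -4,  -4],
 [ -2, -12,   8,   8],
 [  2,  12,  -8,  -8],
 [ -1,  -6,   4,   4]]
Now row reduce the product.
R2 ← R2 + (2)·R1: [0, 0, 0, 0]
R3 ← R3 − (2)·R1: [0, 0, 0, 0]
R4 ← R4 + R1: [0, 0, 0, 0]
1 nonzero row, so rank(PC) = 1.

1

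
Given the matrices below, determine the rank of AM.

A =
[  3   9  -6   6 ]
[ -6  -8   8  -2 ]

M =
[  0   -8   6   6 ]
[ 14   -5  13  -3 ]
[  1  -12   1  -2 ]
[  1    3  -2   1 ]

First compute AM:
[[126,  21, 117,   9],
 [-106, -14, -128, -30]]
Now row reduce the product.
R2 ← R2 + (53/63)·R1: [0, 11/3, -207/7, -157/7]
2 nonzero rows, so rank(AM) = 2.

2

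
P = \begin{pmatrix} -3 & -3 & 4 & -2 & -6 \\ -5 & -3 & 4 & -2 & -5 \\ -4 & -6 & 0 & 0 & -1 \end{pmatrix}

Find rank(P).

3

Row reduce to echelon form.
R2 ← R2 − (5/3)·R1: [0, 2, -8/3, 4/3, 5]
R3 ← R3 − (4/3)·R1: [0, -2, -16/3, 8/3, 7]
R3 ← R3 + R2: [0, 0, -8, 4, 12]
Echelon form has 3 nonzero rows, so rank(P) = 3.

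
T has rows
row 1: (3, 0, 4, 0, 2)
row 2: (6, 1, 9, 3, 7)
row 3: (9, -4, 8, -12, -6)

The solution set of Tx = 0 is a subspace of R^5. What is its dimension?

3

Row reduce to echelon form.
R2 ← R2 − (2)·R1: [0, 1, 1, 3, 3]
R3 ← R3 − (3)·R1: [0, -4, -4, -12, -12]
R3 ← R3 + (4)·R2: [0, 0, 0, 0, 0]
2 nonzero rows, so rank(T) = 2.
T has 5 columns; by rank–nullity, nullity = 5 − 2 = 3.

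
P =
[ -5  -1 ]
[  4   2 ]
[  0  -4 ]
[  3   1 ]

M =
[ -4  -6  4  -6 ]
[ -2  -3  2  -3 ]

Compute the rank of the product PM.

First compute PM:
[[ 22,  33, -22,  33],
 [-20, -30,  20, -30],
 [  8,  12,  -8,  12],
 [-14, -21,  14, -21]]
Now row reduce the product.
R2 ← R2 + (10/11)·R1: [0, 0, 0, 0]
R3 ← R3 − (4/11)·R1: [0, 0, 0, 0]
R4 ← R4 + (7/11)·R1: [0, 0, 0, 0]
1 nonzero row, so rank(PM) = 1.

1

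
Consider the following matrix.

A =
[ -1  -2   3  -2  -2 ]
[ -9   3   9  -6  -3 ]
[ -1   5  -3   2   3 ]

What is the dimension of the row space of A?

Row reduce to echelon form.
R2 ← R2 − (9)·R1: [0, 21, -18, 12, 15]
R3 ← R3 − R1: [0, 7, -6, 4, 5]
R3 ← R3 − (1/3)·R2: [0, 0, 0, 0, 0]
Echelon form has 2 nonzero rows, so rank(A) = 2.
The row space has dimension equal to the rank: 2.

2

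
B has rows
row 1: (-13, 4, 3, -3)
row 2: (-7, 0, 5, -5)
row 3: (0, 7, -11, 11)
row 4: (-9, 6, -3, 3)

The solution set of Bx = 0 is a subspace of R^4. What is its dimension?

Row reduce to echelon form.
R2 ← R2 − (7/13)·R1: [0, -28/13, 44/13, -44/13]
R4 ← R4 − (9/13)·R1: [0, 42/13, -66/13, 66/13]
R3 ← R3 + (13/4)·R2: [0, 0, 0, 0]
R4 ← R4 + (3/2)·R2: [0, 0, 0, 0]
2 nonzero rows, so rank(B) = 2.
B has 4 columns; by rank–nullity, nullity = 4 − 2 = 2.

2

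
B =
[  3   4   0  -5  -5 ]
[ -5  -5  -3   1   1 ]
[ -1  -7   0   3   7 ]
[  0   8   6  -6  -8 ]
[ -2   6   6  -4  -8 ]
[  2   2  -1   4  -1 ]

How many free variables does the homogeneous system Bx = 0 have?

0

Row reduce to echelon form.
R2 ← R2 + (5/3)·R1: [0, 5/3, -3, -22/3, -22/3]
R3 ← R3 + (1/3)·R1: [0, -17/3, 0, 4/3, 16/3]
R5 ← R5 + (2/3)·R1: [0, 26/3, 6, -22/3, -34/3]
R6 ← R6 − (2/3)·R1: [0, -2/3, -1, 22/3, 7/3]
R3 ← R3 + (17/5)·R2: [0, 0, -51/5, -118/5, -98/5]
R4 ← R4 − (24/5)·R2: [0, 0, 102/5, 146/5, 136/5]
R5 ← R5 − (26/5)·R2: [0, 0, 108/5, 154/5, 134/5]
R6 ← R6 + (2/5)·R2: [0, 0, -11/5, 22/5, -3/5]
R4 ← R4 + (2)·R3: [0, 0, 0, -18, -12]
R5 ← R5 + (36/17)·R3: [0, 0, 0, -326/17, -250/17]
R6 ← R6 − (11/51)·R3: [0, 0, 0, 484/51, 185/51]
R5 ← R5 − (163/153)·R4: [0, 0, 0, 0, -98/51]
R6 ← R6 + (242/459)·R4: [0, 0, 0, 0, -413/153]
R6 ← R6 − (59/42)·R5: [0, 0, 0, 0, 0]
5 nonzero rows, so rank(B) = 5.
B has 5 columns; by rank–nullity, nullity = 5 − 5 = 0.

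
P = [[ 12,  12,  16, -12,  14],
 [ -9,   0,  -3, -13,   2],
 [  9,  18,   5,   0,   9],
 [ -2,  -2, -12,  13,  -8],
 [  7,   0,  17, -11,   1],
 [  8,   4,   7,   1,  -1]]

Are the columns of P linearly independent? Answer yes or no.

yes

Row reduce P to echelon form.
R2 ← R2 + (3/4)·R1: [0, 9, 9, -22, 25/2]
R3 ← R3 − (3/4)·R1: [0, 9, -7, 9, -3/2]
R4 ← R4 + (1/6)·R1: [0, 0, -28/3, 11, -17/3]
R5 ← R5 − (7/12)·R1: [0, -7, 23/3, -4, -43/6]
R6 ← R6 − (2/3)·R1: [0, -4, -11/3, 9, -31/3]
R3 ← R3 − R2: [0, 0, -16, 31, -14]
R5 ← R5 + (7/9)·R2: [0, 0, 44/3, -190/9, 23/9]
R6 ← R6 + (4/9)·R2: [0, 0, 1/3, -7/9, -43/9]
R4 ← R4 − (7/12)·R3: [0, 0, 0, -85/12, 5/2]
R5 ← R5 + (11/12)·R3: [0, 0, 0, 263/36, -185/18]
R6 ← R6 + (1/48)·R3: [0, 0, 0, -19/144, -365/72]
R5 ← R5 + (263/255)·R4: [0, 0, 0, 0, -1178/153]
R6 ← R6 − (19/1020)·R4: [0, 0, 0, 0, -3131/612]
R6 ← R6 − (101/152)·R5: [0, 0, 0, 0, 0]
5 pivots among 5 columns.
Every column is a pivot column, so the columns are linearly independent.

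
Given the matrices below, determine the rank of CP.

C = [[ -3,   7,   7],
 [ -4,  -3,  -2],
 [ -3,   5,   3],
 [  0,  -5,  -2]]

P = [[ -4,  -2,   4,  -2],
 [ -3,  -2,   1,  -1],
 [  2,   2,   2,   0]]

First compute CP:
[[  5,   6,   9,  -1],
 [ 21,  10, -23,  11],
 [  3,   2,  -1,   1],
 [ 11,   6,  -9,   5]]
Now row reduce the product.
R2 ← R2 − (21/5)·R1: [0, -76/5, -304/5, 76/5]
R3 ← R3 − (3/5)·R1: [0, -8/5, -32/5, 8/5]
R4 ← R4 − (11/5)·R1: [0, -36/5, -144/5, 36/5]
R3 ← R3 − (2/19)·R2: [0, 0, 0, 0]
R4 ← R4 − (9/19)·R2: [0, 0, 0, 0]
2 nonzero rows, so rank(CP) = 2.

2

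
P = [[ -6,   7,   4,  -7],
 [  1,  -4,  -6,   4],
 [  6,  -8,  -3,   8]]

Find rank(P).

3

Row reduce to echelon form.
R2 ← R2 + (1/6)·R1: [0, -17/6, -16/3, 17/6]
R3 ← R3 + R1: [0, -1, 1, 1]
R3 ← R3 − (6/17)·R2: [0, 0, 49/17, 0]
Echelon form has 3 nonzero rows, so rank(P) = 3.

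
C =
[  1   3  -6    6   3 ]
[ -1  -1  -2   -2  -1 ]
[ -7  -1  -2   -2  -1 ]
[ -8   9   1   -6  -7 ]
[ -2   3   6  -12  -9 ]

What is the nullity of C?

Row reduce to echelon form.
R2 ← R2 + R1: [0, 2, -8, 4, 2]
R3 ← R3 + (7)·R1: [0, 20, -44, 40, 20]
R4 ← R4 + (8)·R1: [0, 33, -47, 42, 17]
R5 ← R5 + (2)·R1: [0, 9, -6, 0, -3]
R3 ← R3 − (10)·R2: [0, 0, 36, 0, 0]
R4 ← R4 − (33/2)·R2: [0, 0, 85, -24, -16]
R5 ← R5 − (9/2)·R2: [0, 0, 30, -18, -12]
R4 ← R4 − (85/36)·R3: [0, 0, 0, -24, -16]
R5 ← R5 − (5/6)·R3: [0, 0, 0, -18, -12]
R5 ← R5 − (3/4)·R4: [0, 0, 0, 0, 0]
4 nonzero rows, so rank(C) = 4.
C has 5 columns; by rank–nullity, nullity = 5 − 4 = 1.

1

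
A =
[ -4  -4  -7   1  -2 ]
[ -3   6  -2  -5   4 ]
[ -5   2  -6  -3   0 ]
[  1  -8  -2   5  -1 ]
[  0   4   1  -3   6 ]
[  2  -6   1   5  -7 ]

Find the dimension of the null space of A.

Row reduce to echelon form.
R2 ← R2 − (3/4)·R1: [0, 9, 13/4, -23/4, 11/2]
R3 ← R3 − (5/4)·R1: [0, 7, 11/4, -17/4, 5/2]
R4 ← R4 + (1/4)·R1: [0, -9, -15/4, 21/4, -3/2]
R6 ← R6 + (1/2)·R1: [0, -8, -5/2, 11/2, -8]
R3 ← R3 − (7/9)·R2: [0, 0, 2/9, 2/9, -16/9]
R4 ← R4 + R2: [0, 0, -1/2, -1/2, 4]
R5 ← R5 − (4/9)·R2: [0, 0, -4/9, -4/9, 32/9]
R6 ← R6 + (8/9)·R2: [0, 0, 7/18, 7/18, -28/9]
R4 ← R4 + (9/4)·R3: [0, 0, 0, 0, 0]
R5 ← R5 + (2)·R3: [0, 0, 0, 0, 0]
R6 ← R6 − (7/4)·R3: [0, 0, 0, 0, 0]
3 nonzero rows, so rank(A) = 3.
A has 5 columns; by rank–nullity, nullity = 5 − 3 = 2.

2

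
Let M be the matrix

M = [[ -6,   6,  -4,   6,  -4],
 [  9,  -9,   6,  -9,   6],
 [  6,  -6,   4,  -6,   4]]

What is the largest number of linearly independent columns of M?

1

Row reduce to echelon form.
R2 ← R2 + (3/2)·R1: [0, 0, 0, 0, 0]
R3 ← R3 + R1: [0, 0, 0, 0, 0]
Echelon form has 1 nonzero row, so rank(M) = 1.
The rank gives the maximum number of linearly independent columns: 1.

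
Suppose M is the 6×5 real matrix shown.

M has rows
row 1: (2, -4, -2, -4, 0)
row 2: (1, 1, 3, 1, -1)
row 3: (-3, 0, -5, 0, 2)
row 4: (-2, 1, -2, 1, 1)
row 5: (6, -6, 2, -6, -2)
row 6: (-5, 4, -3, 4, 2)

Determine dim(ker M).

3

Row reduce to echelon form.
R2 ← R2 − (1/2)·R1: [0, 3, 4, 3, -1]
R3 ← R3 + (3/2)·R1: [0, -6, -8, -6, 2]
R4 ← R4 + R1: [0, -3, -4, -3, 1]
R5 ← R5 − (3)·R1: [0, 6, 8, 6, -2]
R6 ← R6 + (5/2)·R1: [0, -6, -8, -6, 2]
R3 ← R3 + (2)·R2: [0, 0, 0, 0, 0]
R4 ← R4 + R2: [0, 0, 0, 0, 0]
R5 ← R5 − (2)·R2: [0, 0, 0, 0, 0]
R6 ← R6 + (2)·R2: [0, 0, 0, 0, 0]
2 nonzero rows, so rank(M) = 2.
M has 5 columns; by rank–nullity, nullity = 5 − 2 = 3.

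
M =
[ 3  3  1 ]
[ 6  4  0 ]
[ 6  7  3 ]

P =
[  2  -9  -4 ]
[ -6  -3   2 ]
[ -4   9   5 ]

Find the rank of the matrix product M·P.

2

First compute MP:
[[-16, -27,  -1],
 [-12, -66, -16],
 [-42, -48,   5]]
Now row reduce the product.
R2 ← R2 − (3/4)·R1: [0, -183/4, -61/4]
R3 ← R3 − (21/8)·R1: [0, 183/8, 61/8]
R3 ← R3 + (1/2)·R2: [0, 0, 0]
2 nonzero rows, so rank(MP) = 2.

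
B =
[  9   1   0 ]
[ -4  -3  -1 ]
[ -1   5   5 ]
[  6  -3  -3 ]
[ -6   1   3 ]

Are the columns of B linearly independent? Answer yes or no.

Row reduce B to echelon form.
R2 ← R2 + (4/9)·R1: [0, -23/9, -1]
R3 ← R3 + (1/9)·R1: [0, 46/9, 5]
R4 ← R4 − (2/3)·R1: [0, -11/3, -3]
R5 ← R5 + (2/3)·R1: [0, 5/3, 3]
R3 ← R3 + (2)·R2: [0, 0, 3]
R4 ← R4 − (33/23)·R2: [0, 0, -36/23]
R5 ← R5 + (15/23)·R2: [0, 0, 54/23]
R4 ← R4 + (12/23)·R3: [0, 0, 0]
R5 ← R5 − (18/23)·R3: [0, 0, 0]
3 pivots among 3 columns.
Every column is a pivot column, so the columns are linearly independent.

yes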